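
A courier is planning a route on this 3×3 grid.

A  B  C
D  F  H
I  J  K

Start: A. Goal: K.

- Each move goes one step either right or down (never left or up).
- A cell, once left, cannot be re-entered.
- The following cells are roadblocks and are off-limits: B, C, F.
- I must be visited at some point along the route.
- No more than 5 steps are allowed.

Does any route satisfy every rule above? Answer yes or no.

yes

One route that works: A → D → I → J → K.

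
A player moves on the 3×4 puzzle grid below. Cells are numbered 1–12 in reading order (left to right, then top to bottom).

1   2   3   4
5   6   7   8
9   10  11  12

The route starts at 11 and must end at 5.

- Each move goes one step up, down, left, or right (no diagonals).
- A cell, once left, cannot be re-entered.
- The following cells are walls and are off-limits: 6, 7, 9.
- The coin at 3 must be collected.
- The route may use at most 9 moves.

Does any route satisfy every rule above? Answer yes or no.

One route that works: 11 → 12 → 8 → 4 → 3 → 2 → 1 → 5.

yes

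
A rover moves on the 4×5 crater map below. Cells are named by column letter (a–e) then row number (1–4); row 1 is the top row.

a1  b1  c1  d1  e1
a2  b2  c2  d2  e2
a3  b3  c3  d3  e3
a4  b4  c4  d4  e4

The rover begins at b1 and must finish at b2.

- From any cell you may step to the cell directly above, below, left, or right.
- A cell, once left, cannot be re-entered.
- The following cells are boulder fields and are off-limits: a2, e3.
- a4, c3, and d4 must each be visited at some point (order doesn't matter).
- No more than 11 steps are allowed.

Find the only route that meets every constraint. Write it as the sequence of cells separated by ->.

b1 -> c1 -> c2 -> c3 -> d3 -> d4 -> c4 -> b4 -> a4 -> a3 -> b3 -> b2

Any route must reach a4, c3, and d4 and still end at b2 within 11 moves, so the order of the required stops is forced.
Route from b1: right 1 to c1, down 2 to c3, right 1 to d3, down 1 to d4, left 3 to a4, up 1 to a3, right 1 to b3, up 1 to b2 — 11 moves in all.
Check: all required cells visited; 11 ≤ 11 moves.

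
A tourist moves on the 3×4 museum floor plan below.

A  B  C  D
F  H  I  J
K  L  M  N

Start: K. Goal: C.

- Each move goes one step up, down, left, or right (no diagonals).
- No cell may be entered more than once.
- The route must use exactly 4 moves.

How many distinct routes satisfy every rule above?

6

Need simple routes of exactly 4 moves from K to C (Manhattan distance 4, so 0 moves are spent on a detour and 0 undoing it).
Enumerating: K F A B C | K F H B C | K F H I C | K L H B C | K L H I C | K L M I C.
That gives 6 routes.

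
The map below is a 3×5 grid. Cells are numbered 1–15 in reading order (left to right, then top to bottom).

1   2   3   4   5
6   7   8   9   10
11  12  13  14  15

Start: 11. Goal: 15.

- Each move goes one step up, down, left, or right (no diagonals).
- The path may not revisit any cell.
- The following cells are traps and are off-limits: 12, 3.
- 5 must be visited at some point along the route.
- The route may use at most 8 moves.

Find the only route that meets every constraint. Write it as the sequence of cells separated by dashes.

The 8-move cap with required stops at 5 leaves no slack for detours.
Route from 11: up to 6, 3× right (reaching 9), up to 4, right to 5, 2× down (reaching 15) — 8 moves in all.
Check: all required cells visited; 8 ≤ 8 moves.

11 - 6 - 7 - 8 - 9 - 4 - 5 - 10 - 15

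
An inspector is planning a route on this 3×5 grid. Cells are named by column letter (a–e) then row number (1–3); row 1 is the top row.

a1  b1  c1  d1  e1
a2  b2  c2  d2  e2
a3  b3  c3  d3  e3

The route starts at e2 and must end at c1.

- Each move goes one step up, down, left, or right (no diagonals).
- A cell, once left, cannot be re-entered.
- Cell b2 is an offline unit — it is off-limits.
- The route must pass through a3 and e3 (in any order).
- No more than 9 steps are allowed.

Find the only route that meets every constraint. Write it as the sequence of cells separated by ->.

e2 -> e3 -> d3 -> c3 -> b3 -> a3 -> a2 -> a1 -> b1 -> c1

The budget equals the shortest possible length, so every move has to be on a shortest route through the required cells.
Route from e2: down 1 to e3, left 4 to a3, up 2 to a1, right 2 to c1 — 9 moves in all.
Check: all required cells visited; 9 ≤ 9 moves.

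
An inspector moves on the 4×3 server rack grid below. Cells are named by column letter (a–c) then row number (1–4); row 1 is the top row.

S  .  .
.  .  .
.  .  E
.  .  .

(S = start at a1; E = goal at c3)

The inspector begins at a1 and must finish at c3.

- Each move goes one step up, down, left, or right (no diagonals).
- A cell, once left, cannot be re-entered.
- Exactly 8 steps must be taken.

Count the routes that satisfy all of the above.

9

Need simple routes of exactly 8 moves from a1 to c3 (Manhattan distance 4, so 2 moves are spent on a detour and 2 undoing it).
Branch systematically from the start, pruning whenever the remaining move budget drops below the Manhattan distance to c3 or differs from it in parity. Grouping the completions by first move — via a2: 3; via b1: 6 — and summing: 3 + 6 = 9.
That gives 9 routes.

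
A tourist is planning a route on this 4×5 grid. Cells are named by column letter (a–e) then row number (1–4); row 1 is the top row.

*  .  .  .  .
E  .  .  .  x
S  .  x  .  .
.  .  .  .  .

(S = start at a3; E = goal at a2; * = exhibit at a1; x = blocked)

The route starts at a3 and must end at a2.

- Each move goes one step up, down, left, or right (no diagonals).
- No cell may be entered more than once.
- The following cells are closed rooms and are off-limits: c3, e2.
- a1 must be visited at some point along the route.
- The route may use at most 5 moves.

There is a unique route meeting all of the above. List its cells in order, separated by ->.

a3 -> b3 -> b2 -> b1 -> a1 -> a2

The budget equals the shortest possible length, so every move has to be on a shortest route through the required cells.
Route from a3: right 1 to b3, up 2 to b1, left 1 to a1, down 1 to a2 — 5 moves in all.
Check: all required cells visited; 5 ≤ 5 moves.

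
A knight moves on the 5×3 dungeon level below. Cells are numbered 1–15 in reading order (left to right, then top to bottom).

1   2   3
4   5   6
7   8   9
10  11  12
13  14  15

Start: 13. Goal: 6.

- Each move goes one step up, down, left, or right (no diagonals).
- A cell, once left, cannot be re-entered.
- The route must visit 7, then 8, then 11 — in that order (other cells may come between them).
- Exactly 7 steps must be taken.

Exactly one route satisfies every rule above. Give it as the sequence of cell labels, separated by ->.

13 -> 10 -> 7 -> 8 -> 11 -> 12 -> 9 -> 6

The waypoints must appear in the order 7, 8, 11, with no cell reused.
Route from 13: 2× up (reaching 7), right to 8, down to 11, right to 12, 2× up (reaching 6) — 7 moves in all.
Check: order respected (7 at step 2, 8 at step 3, 11 at step 4); 7 moves as required.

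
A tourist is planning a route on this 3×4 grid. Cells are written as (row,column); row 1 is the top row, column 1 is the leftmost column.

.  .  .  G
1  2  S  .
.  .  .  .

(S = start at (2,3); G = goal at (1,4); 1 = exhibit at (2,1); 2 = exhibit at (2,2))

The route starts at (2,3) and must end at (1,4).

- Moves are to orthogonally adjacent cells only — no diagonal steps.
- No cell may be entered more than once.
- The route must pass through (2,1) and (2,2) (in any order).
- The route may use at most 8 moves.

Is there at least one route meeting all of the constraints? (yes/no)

yes

One route that works: (2,3) → (2,2) → (2,1) → (1,1) → (1,2) → (1,3) → (1,4).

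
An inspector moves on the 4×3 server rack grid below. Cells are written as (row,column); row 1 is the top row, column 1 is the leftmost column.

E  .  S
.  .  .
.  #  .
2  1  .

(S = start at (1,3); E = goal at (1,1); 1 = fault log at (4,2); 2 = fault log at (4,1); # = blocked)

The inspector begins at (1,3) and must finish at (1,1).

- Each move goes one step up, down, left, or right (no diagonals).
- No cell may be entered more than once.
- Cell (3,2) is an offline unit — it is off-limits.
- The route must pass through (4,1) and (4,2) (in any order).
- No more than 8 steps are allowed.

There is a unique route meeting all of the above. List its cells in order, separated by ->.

(1,3) -> (2,3) -> (3,3) -> (4,3) -> (4,2) -> (4,1) -> (3,1) -> (2,1) -> (1,1)

The 8-move cap with required stops at (4,1), (4,2) leaves no slack for detours.
Route from (1,3): 3× down (reaching (4,3)), 2× left (reaching (4,1)), 3× up (reaching (1,1)) — 8 moves in all.
Check: all required cells visited; 8 ≤ 8 moves.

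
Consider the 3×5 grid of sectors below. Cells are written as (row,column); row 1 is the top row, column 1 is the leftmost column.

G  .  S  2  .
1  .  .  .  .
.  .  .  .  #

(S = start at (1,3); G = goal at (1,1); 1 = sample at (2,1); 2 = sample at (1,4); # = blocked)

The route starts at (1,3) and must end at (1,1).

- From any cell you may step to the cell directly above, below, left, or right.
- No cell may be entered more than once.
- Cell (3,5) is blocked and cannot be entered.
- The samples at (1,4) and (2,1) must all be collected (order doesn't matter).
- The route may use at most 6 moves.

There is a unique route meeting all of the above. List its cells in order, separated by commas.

(1,3), (1,4), (2,4), (2,3), (2,2), (2,1), (1,1)

The budget equals the shortest possible length, so every move has to be on a shortest route through the required cells.
Route from (1,3): right to (1,4), down to (2,4), 3× left (reaching (2,1)), up to (1,1) — 6 moves in all.
Check: all required cells visited; 6 ≤ 6 moves.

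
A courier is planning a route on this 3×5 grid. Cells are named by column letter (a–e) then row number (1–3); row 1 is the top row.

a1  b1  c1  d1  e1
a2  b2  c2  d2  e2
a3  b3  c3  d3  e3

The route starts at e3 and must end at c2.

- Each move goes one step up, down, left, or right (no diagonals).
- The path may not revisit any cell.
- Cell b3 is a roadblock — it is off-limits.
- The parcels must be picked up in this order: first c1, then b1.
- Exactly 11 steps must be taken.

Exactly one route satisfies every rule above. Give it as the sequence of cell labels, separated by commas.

e3, d3, d2, e2, e1, d1, c1, b1, a1, a2, b2, c2

The waypoints must appear in the order c1, b1, with no cell reused.
Route from e3: left 1 to d3, up 1 to d2, right 1 to e2, up 1 to e1, left 4 to a1, down 1 to a2, right 2 to c2 — 11 moves in all.
Check: order respected (c1 at step 6, b1 at step 7); 11 moves as required.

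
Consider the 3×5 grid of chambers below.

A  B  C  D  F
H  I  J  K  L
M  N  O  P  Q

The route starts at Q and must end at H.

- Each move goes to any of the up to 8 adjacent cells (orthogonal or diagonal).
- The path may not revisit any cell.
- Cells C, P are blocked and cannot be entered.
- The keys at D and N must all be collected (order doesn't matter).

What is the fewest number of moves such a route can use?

5

Any route passes through D and N in some order between Q and H. Summing Chebyshev distances along each leg and taking the cheapest ordering (Q → D → N → H) gives a lower bound of 2 + 2 + 1 = 5 moves.
A route of 5 moves achieves this: Q → K → D → J → N → H.
Since 5 matches the lower bound, it is optimal.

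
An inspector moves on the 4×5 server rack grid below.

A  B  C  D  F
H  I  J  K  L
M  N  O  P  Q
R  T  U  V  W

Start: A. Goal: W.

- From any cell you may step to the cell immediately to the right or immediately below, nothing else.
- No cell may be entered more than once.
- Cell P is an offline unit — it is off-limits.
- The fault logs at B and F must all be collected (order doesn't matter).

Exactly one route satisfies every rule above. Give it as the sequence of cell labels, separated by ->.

Moves only go right or down, so the column and row indices never decrease.
Route from A: 4× right (reaching F), 3× down (reaching W) — 7 moves in all.
Check: all required cells visited.

A -> B -> C -> D -> F -> L -> Q -> W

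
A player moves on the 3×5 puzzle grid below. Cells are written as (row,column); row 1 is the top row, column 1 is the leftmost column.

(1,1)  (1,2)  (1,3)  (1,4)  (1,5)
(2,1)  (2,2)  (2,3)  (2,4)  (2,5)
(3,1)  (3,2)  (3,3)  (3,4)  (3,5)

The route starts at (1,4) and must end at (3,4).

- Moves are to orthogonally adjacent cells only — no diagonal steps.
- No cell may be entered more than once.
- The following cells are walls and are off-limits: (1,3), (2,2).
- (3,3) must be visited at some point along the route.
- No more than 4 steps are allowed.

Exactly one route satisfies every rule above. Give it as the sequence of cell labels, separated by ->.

The budget equals the shortest possible length, so every move has to be on a shortest route through the required cells.
Route from (1,4): down 1 to (2,4), left 1 to (2,3), down 1 to (3,3), right 1 to (3,4) — 4 moves in all.
Check: all required cells visited; 4 ≤ 4 moves.

(1,4) -> (2,4) -> (2,3) -> (3,3) -> (3,4)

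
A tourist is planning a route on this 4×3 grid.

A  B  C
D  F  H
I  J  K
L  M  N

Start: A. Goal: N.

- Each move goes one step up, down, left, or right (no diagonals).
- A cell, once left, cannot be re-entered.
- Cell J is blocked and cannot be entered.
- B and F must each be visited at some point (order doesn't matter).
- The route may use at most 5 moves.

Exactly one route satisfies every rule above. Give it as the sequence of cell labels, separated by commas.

A, B, F, H, K, N

The budget equals the shortest possible length, so every move has to be on a shortest route through the required cells.
Route from A: right to B, down to F, right to H, 2× down (reaching N) — 5 moves in all.
Check: all required cells visited; 5 ≤ 5 moves.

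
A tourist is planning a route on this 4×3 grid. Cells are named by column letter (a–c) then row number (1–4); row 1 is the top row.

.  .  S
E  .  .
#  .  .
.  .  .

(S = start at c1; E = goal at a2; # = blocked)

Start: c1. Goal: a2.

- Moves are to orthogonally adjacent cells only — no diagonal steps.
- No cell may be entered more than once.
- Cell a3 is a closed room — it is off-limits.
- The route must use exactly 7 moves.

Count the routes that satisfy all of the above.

Need simple routes of exactly 7 moves from c1 to a2 (Manhattan distance 3, so 2 moves are spent on a detour and 2 undoing it).
Enumerating: c1 c2 c3 c4 b4 b3 b2 a2 | c1 c2 c3 b3 b2 b1 a1 a2.
That gives 2 routes.

2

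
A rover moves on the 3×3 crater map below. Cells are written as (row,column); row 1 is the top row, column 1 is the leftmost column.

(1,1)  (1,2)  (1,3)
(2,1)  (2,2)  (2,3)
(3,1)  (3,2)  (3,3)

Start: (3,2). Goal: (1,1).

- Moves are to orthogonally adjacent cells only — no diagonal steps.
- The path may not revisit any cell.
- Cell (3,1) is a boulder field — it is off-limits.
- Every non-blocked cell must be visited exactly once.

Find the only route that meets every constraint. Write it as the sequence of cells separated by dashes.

(3,2) - (3,3) - (2,3) - (1,3) - (1,2) - (2,2) - (2,1) - (1,1)

Need to visit all 8 open cells exactly once, starting at (3,2) and ending at (1,1).
Cell (1,3) has only two open neighbours ((2,3) and (1,2)), so the path must pass straight through it: one of those is the cell it's entered from and the other is where it exits.
Route from (3,2): right 1 to (3,3), up 2 to (1,3), left 1 to (1,2), down 1 to (2,2), left 1 to (2,1), up 1 to (1,1) — 7 moves in all.
Check: all 8 open cells covered.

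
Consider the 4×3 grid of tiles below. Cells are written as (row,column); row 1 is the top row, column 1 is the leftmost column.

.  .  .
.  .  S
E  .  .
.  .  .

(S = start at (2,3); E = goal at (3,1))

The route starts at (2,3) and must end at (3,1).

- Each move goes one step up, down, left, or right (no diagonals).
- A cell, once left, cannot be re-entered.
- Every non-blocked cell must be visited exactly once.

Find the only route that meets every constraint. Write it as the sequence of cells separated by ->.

(2,3) -> (1,3) -> (1,2) -> (1,1) -> (2,1) -> (2,2) -> (3,2) -> (3,3) -> (4,3) -> (4,2) -> (4,1) -> (3,1)

Need to visit all 12 open cells exactly once, starting at (2,3) and ending at (3,1).
Cell (4,3) has only two open neighbours ((3,3) and (4,2)), so the path must pass straight through it: one of those is the cell it's entered from and the other is where it exits.
Route from (2,3): up 1 to (1,3), left 2 to (1,1), down 1 to (2,1), right 1 to (2,2), down 1 to (3,2), right 1 to (3,3), down 1 to (4,3), left 2 to (4,1), up 1 to (3,1) — 11 moves in all.
Check: all 12 open cells covered.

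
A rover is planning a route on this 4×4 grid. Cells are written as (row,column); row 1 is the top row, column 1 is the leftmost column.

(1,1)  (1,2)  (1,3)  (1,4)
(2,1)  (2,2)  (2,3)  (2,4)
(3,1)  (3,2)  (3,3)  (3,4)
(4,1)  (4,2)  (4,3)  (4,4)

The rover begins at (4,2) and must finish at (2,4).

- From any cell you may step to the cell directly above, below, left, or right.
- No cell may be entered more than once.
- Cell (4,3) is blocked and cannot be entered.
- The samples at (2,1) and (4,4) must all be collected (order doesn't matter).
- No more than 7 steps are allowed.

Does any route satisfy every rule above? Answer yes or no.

no

(4,4) must be visited but has only one open neighbour ((3,4)), and it is neither the start nor the goal — the route would have to enter and leave through (3,4), re-entering it.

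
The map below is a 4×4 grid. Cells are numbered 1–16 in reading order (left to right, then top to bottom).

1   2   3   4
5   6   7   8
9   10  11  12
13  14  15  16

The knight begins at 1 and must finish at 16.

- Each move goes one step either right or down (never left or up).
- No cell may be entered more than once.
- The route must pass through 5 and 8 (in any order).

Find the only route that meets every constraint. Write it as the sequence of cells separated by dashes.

Moves only go right or down, so the column and row indices never decrease.
Route from 1: down 1 to 5, right 3 to 8, down 2 to 16 — 6 moves in all.
Check: all required cells visited.

1 - 5 - 6 - 7 - 8 - 12 - 16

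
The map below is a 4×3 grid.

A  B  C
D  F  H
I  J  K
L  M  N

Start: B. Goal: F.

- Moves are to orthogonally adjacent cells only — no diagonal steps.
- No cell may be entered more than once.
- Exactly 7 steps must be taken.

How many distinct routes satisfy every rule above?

Need simple routes of exactly 7 moves from B to F (Manhattan distance 1, so 3 moves are spent on a detour and 3 undoing it).
Enumerating: B A D I L M J F | B A D I J K H F | B C H K N M J F | B C H K J I D F.
That gives 4 routes.

4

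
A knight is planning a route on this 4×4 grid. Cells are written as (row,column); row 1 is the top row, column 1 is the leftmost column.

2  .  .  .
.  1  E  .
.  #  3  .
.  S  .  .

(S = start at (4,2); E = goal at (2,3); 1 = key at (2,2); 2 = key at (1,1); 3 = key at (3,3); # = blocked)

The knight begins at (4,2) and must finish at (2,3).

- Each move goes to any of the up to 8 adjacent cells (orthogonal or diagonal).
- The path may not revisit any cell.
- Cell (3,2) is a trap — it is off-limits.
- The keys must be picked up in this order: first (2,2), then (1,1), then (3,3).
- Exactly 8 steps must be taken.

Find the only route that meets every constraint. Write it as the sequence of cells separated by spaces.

(4,2) (3,1) (2,2) (1,1) (1,2) (1,3) (2,4) (3,3) (2,3)

The waypoints must appear in the order (2,2), (1,1), (3,3), with no cell reused.
Route from (4,2): up-left 1 to (3,1), up-right 1 to (2,2), up-left 1 to (1,1), right 2 to (1,3), down-right 1 to (2,4), down-left 1 to (3,3), up 1 to (2,3) — 8 moves in all.
Check: order respected (1 at step 2, 2 at step 3, 3 at step 7); 8 moves as required.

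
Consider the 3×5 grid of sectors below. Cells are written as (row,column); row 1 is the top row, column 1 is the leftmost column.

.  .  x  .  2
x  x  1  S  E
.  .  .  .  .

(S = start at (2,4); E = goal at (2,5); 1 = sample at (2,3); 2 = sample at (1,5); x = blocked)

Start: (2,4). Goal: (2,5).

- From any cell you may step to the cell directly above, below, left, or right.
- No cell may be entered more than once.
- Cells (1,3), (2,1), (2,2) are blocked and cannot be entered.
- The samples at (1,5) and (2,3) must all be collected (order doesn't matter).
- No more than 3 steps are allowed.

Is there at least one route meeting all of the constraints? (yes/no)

Even ignoring the no-revisit rule, getting from (2,4) to (2,5), taking the cheapest ordering (2,4) → (2,3) → (1,5) → (2,5) needs at least 1 + 3 + 1 = 5 moves (Manhattan distance per leg), which exceeds the 3-move limit.

no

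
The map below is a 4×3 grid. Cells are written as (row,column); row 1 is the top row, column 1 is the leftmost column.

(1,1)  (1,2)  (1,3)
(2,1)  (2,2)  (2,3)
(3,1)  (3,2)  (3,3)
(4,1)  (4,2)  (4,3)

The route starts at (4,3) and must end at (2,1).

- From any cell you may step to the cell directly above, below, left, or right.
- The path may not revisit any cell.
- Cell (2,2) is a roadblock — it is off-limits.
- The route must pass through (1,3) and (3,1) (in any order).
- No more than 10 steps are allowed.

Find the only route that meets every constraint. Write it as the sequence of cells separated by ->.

Any route must reach (1,3) and (3,1) and still end at (2,1) within 10 moves, so the order of the required stops is forced.
Route from (4,3): left 2 to (4,1), up 1 to (3,1), right 2 to (3,3), up 2 to (1,3), left 2 to (1,1), down 1 to (2,1) — 10 moves in all.
Check: all required cells visited; 10 ≤ 10 moves.

(4,3) -> (4,2) -> (4,1) -> (3,1) -> (3,2) -> (3,3) -> (2,3) -> (1,3) -> (1,2) -> (1,1) -> (2,1)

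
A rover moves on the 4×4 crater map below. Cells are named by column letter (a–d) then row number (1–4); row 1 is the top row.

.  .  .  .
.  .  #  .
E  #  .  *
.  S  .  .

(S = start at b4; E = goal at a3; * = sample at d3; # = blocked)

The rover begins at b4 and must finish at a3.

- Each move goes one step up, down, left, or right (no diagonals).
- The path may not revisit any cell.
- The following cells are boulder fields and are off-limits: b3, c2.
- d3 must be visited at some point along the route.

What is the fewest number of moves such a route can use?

Any route passes through d3 somewhere between b4 and a3. Summing Manhattan distances along the two legs (b4 → d3 → a3) gives a lower bound of 3 + 3 = 6 moves.
That bound ignores the blocked cells. Measuring each leg by the fewest moves that actually steer around them (b4→d3: 3; d3→a3: 5) raises the lower bound to 8.
The shortest route satisfying every rule uses 10 moves: b4 → c4 → c3 → d3 → d2 → d1 → c1 → b1 → b2 → a2 → a3.
The no-revisit rule (legs can't share cells) pushes the minimum above the 8-move bound; an exhaustive check rules out every length from 8 to 9, leaving 10 as the minimum.

10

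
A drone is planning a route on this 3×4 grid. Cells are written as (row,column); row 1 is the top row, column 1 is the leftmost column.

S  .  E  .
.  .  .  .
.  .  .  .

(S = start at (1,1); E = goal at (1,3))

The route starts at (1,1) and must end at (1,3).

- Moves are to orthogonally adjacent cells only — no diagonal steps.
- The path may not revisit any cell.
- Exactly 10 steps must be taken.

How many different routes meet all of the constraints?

Need simple routes of exactly 10 moves from (1,1) to (1,3) (Manhattan distance 2, so 4 moves are spent on a detour and 4 undoing it).
Enumerating: (1,1) (2,1) (3,1) (3,2) (2,2) (2,3) (3,3) (3,4) (2,4) (1,4) (1,3) | (1,1) (2,1) (3,1) (3,2) (3,3) (3,4) (2,4) (2,3) (2,2) (1,2) (1,3) | (1,1) (1,2) (2,2) (2,1) (3,1) (3,2) (3,3) (2,3) (2,4) (1,4) (1,3) | (1,1) (1,2) (2,2) (2,1) (3,1) (3,2) (3,3) (3,4) (2,4) (1,4) (1,3) | (1,1) (1,2) (2,2) (2,1) (3,1) (3,2) (3,3) (3,4) (2,4) (2,3) (1,3).
That gives 5 routes.

5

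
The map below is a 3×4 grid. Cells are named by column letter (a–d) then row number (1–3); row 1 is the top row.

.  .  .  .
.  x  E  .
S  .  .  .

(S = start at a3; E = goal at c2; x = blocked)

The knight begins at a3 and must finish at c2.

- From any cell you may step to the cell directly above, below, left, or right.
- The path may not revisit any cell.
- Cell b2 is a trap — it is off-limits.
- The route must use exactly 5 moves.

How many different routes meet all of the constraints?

2

Need simple routes of exactly 5 moves from a3 to c2 (Manhattan distance 3, so 1 moves are spent on a detour and 1 undoing it).
Enumerating: a3 a2 a1 b1 c1 c2 | a3 b3 c3 d3 d2 c2.
That gives 2 routes.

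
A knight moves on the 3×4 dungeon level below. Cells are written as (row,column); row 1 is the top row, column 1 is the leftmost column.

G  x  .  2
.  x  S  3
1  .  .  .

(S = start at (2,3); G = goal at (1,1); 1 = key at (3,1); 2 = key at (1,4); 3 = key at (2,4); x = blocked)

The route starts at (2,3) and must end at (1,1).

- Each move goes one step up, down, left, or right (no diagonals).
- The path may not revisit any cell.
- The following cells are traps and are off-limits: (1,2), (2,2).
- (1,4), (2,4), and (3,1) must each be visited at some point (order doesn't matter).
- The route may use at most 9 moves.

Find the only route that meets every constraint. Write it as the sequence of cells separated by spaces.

The budget equals the shortest possible length, so every move has to be on a shortest route through the required cells.
Route from (2,3): up 1 to (1,3), right 1 to (1,4), down 2 to (3,4), left 3 to (3,1), up 2 to (1,1) — 9 moves in all.
Check: all required cells visited; 9 ≤ 9 moves.

(2,3) (1,3) (1,4) (2,4) (3,4) (3,3) (3,2) (3,1) (2,1) (1,1)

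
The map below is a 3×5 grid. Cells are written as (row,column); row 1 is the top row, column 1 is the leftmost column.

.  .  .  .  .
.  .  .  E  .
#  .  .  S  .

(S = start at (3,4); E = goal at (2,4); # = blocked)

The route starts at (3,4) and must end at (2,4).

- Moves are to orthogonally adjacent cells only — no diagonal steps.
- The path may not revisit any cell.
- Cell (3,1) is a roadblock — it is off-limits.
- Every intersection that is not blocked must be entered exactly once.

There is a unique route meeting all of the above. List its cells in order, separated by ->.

(3,4) -> (3,5) -> (2,5) -> (1,5) -> (1,4) -> (1,3) -> (1,2) -> (1,1) -> (2,1) -> (2,2) -> (3,2) -> (3,3) -> (2,3) -> (2,4)

Need to visit all 14 open cells exactly once, starting at (3,4) and ending at (2,4).
Cell (1,5) has only two open neighbours ((2,5) and (1,4)), so the path must pass straight through it: one of those is the cell it's entered from and the other is where it exits.
Route from (3,4): right 1 to (3,5), up 2 to (1,5), left 4 to (1,1), down 1 to (2,1), right 1 to (2,2), down 1 to (3,2), right 1 to (3,3), up 1 to (2,3), right 1 to (2,4) — 13 moves in all.
Check: all 14 open cells covered.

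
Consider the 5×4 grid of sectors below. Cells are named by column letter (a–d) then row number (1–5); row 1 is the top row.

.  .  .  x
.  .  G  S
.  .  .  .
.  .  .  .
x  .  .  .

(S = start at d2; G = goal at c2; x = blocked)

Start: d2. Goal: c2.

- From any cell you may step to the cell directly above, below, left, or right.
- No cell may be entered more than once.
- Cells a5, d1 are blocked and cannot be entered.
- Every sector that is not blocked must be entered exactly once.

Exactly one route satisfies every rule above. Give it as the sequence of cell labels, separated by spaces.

Need to visit all 18 open cells exactly once, starting at d2 and ending at c2.
Cell b5 has only two open neighbours (b4 and c5), so the path must pass straight through it: one of those is the cell it's entered from and the other is where it exits.
Route from d2: down to d3, left to c3, down to c4, right to d4, down to d5, 2× left (reaching b5), up to b4, left to a4, up to a3, right to b3, up to b2, left to a2, up to a1, 2× right (reaching c1), down to c2 — 17 moves in all.
Check: all 18 open cells covered.

d2 d3 c3 c4 d4 d5 c5 b5 b4 a4 a3 b3 b2 a2 a1 b1 c1 c2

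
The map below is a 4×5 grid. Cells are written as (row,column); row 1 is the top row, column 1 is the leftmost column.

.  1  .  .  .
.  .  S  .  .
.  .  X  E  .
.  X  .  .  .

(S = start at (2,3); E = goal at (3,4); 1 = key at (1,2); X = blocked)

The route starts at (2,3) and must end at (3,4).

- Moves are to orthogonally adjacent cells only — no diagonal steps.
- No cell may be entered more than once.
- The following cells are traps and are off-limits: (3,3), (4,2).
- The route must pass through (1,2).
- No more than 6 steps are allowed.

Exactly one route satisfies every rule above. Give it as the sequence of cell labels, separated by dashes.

The 6-move cap with required stops at (1,2) leaves no slack for detours.
Route from (2,3): left to (2,2), up to (1,2), 2× right (reaching (1,4)), 2× down (reaching (3,4)) — 6 moves in all.
Check: all required cells visited; 6 ≤ 6 moves.

(2,3) - (2,2) - (1,2) - (1,3) - (1,4) - (2,4) - (3,4)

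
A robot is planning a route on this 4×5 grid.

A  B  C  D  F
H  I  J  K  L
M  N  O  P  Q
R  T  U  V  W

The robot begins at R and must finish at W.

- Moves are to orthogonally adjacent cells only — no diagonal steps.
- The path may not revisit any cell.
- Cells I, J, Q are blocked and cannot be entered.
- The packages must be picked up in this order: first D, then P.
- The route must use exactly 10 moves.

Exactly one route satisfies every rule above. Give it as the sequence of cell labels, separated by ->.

The waypoints must appear in the order D, P, with no cell reused.
Route from R: up 3 to A, right 3 to D, down 3 to V, right 1 to W — 10 moves in all.
Check: order respected (D at step 6, P at step 8); 10 moves as required.

R -> M -> H -> A -> B -> C -> D -> K -> P -> V -> W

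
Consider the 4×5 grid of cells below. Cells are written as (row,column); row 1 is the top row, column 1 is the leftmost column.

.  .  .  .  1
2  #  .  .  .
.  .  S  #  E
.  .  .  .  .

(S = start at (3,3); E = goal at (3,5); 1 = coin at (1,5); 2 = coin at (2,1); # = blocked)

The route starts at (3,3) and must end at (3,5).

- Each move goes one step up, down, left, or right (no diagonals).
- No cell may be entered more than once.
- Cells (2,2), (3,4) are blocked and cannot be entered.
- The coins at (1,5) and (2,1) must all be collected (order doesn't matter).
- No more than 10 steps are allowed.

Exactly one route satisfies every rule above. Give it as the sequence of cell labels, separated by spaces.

(3,3) (3,2) (3,1) (2,1) (1,1) (1,2) (1,3) (1,4) (1,5) (2,5) (3,5)

The 10-move cap with required stops at (1,5), (2,1) leaves no slack for detours.
Route from (3,3): 2× left (reaching (3,1)), 2× up (reaching (1,1)), 4× right (reaching (1,5)), 2× down (reaching (3,5)) — 10 moves in all.
Check: all required cells visited; 10 ≤ 10 moves.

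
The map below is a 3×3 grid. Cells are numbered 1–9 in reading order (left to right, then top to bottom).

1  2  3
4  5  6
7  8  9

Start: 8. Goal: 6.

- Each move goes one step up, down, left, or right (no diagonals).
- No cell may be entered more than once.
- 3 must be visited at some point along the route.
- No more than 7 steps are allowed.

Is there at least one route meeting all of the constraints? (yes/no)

One route that works: 8 → 5 → 2 → 3 → 6.

yes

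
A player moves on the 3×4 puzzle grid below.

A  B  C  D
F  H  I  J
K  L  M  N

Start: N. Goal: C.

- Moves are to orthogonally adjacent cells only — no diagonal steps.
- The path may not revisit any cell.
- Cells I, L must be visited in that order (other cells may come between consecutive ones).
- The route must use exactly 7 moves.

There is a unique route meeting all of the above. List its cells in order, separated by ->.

The waypoints must appear in the order I, L, with no cell reused.
Route from N: up to J, left to I, down to M, left to L, 2× up (reaching B), right to C — 7 moves in all.
Check: order respected (I at step 2, L at step 4); 7 moves as required.

N -> J -> I -> M -> L -> H -> B -> C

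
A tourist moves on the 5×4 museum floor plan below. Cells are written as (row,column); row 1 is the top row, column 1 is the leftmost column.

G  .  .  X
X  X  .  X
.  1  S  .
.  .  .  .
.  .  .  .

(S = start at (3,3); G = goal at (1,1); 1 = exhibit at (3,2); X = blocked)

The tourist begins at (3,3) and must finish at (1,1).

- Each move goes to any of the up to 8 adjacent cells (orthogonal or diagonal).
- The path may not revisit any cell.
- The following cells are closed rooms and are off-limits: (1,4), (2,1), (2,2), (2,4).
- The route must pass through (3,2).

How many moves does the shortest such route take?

4

Any route passes through (3,2) somewhere between (3,3) and (1,1). Summing Chebyshev distances along the two legs ((3,3) → (3,2) → (1,1)) gives a lower bound of 1 + 2 = 3 moves.
That bound ignores the blocked cells. Measuring each leg by the fewest moves that actually steer around them ((3,3)→(3,2): 1; (3,2)→(1,1): 3) raises the lower bound to 4.
A route of 4 moves exists: (3,3) → (3,2) → (2,3) → (1,2) → (1,1).
Since 4 matches that lower bound, it is optimal.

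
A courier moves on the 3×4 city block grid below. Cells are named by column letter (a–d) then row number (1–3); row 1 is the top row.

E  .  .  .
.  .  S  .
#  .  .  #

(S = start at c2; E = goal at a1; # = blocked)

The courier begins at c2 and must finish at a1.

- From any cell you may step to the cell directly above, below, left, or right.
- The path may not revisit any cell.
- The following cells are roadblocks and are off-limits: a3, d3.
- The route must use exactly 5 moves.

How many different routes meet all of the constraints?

4

Need simple routes of exactly 5 moves from c2 to a1 (Manhattan distance 3, so 1 moves are spent on a detour and 1 undoing it).
Enumerating: c2 c1 b1 b2 a2 a1 | c2 c3 b3 b2 b1 a1 | c2 c3 b3 b2 a2 a1 | c2 d2 d1 c1 b1 a1.
That gives 4 routes.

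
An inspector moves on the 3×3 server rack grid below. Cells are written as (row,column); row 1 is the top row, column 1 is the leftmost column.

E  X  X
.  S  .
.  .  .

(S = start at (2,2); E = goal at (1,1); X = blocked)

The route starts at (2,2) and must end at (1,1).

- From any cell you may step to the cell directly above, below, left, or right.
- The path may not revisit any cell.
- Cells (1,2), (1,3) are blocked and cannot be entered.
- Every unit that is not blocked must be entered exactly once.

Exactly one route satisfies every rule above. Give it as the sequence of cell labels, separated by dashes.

(2,2) - (2,3) - (3,3) - (3,2) - (3,1) - (2,1) - (1,1)

Need to visit all 7 open cells exactly once, starting at (2,2) and ending at (1,1).
Route from (2,2): right to (2,3), down to (3,3), 2× left (reaching (3,1)), 2× up (reaching (1,1)) — 6 moves in all.
Check: all 7 open cells covered.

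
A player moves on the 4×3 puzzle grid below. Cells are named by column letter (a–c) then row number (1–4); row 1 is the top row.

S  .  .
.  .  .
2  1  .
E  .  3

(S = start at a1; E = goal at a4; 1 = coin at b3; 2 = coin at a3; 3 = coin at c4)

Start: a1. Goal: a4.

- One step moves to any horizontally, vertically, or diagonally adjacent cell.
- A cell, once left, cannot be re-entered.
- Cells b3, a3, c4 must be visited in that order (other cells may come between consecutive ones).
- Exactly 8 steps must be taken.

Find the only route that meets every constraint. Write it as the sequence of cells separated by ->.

a1 -> a2 -> b3 -> a3 -> b2 -> c3 -> c4 -> b4 -> a4

The waypoints must appear in the order b3, a3, c4, with no cell reused.
Route from a1: down to a2, down-right to b3, left to a3, up-right to b2, down-right to c3, down to c4, 2× left (reaching a4) — 8 moves in all.
Check: order respected (1 at step 2, 2 at step 3, 3 at step 6); 8 moves as required.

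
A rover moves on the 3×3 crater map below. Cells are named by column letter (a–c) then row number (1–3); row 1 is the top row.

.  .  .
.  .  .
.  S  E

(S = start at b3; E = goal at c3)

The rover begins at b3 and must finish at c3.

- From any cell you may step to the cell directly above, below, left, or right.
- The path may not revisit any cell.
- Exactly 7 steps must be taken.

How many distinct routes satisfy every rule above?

Need simple routes of exactly 7 moves from b3 to c3 (Manhattan distance 1, so 3 moves are spent on a detour and 3 undoing it).
Enumerating: b3 b2 a2 a1 b1 c1 c2 c3 | b3 a3 a2 a1 b1 b2 c2 c3 | b3 a3 a2 a1 b1 c1 c2 c3 | b3 a3 a2 b2 b1 c1 c2 c3.
That gives 4 routes.

4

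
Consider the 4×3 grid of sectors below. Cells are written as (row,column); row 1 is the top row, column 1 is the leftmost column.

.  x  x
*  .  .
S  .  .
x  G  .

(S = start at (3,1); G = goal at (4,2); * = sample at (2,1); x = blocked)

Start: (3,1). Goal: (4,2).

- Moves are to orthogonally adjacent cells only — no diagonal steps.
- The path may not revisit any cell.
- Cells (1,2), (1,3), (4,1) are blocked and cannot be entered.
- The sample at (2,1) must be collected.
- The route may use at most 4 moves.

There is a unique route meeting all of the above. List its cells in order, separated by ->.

(3,1) -> (2,1) -> (2,2) -> (3,2) -> (4,2)

Any route must reach (2,1) and still end at (4,2) within 4 moves, so the order of the required stops is forced.
Route from (3,1): up 1 to (2,1), right 1 to (2,2), down 2 to (4,2) — 4 moves in all.
Check: all required cells visited; 4 ≤ 4 moves.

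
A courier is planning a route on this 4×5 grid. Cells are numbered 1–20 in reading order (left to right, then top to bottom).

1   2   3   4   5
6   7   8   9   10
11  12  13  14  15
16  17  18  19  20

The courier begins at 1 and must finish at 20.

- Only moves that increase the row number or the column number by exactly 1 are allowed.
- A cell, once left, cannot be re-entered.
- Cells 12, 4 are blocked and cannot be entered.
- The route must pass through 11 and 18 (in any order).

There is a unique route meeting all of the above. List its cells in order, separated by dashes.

Moves only go right or down, so the column and row indices never decrease.
Route from 1: down 3 to 16, right 4 to 20 — 7 moves in all.
Check: all required cells visited.

1 - 6 - 11 - 16 - 17 - 18 - 19 - 20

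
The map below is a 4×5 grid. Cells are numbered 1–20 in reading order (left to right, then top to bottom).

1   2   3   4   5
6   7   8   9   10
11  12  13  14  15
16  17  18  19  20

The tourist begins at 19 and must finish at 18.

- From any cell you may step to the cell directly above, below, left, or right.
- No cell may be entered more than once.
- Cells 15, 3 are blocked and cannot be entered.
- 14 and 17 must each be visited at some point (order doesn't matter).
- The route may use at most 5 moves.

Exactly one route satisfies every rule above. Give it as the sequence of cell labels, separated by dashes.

The 5-move cap with required stops at 14, 17 leaves no slack for detours.
Route from 19: up to 14, 2× left (reaching 12), down to 17, right to 18 — 5 moves in all.
Check: all required cells visited; 5 ≤ 5 moves.

19 - 14 - 13 - 12 - 17 - 18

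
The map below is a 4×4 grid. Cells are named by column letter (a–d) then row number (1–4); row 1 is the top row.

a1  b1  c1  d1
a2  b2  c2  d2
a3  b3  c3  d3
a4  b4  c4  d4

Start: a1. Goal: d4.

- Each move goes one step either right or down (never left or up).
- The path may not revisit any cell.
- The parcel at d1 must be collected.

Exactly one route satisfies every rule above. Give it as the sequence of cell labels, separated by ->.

Moves only go right or down, so the column and row indices never decrease.
Route from a1: 3× right (reaching d1), 3× down (reaching d4) — 6 moves in all.
Check: all required cells visited.

a1 -> b1 -> c1 -> d1 -> d2 -> d3 -> d4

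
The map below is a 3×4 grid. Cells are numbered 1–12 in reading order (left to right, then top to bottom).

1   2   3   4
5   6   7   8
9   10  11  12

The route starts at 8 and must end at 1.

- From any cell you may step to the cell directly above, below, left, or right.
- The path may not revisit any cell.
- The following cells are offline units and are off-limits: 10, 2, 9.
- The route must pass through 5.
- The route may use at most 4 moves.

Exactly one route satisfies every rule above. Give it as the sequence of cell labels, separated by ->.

The 4-move cap with required stops at 5 leaves no slack for detours.
Route from 8: left 3 to 5, up 1 to 1 — 4 moves in all.
Check: all required cells visited; 4 ≤ 4 moves.

8 -> 7 -> 6 -> 5 -> 1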